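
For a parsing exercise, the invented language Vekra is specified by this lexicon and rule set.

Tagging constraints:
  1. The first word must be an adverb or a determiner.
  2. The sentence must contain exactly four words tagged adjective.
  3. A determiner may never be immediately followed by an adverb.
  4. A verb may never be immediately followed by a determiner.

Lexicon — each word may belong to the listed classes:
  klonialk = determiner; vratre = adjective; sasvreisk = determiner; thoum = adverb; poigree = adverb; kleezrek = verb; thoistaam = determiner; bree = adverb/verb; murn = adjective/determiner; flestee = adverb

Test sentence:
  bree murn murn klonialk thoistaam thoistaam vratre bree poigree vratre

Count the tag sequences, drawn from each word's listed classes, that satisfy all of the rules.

Candidates per position — 1:bree {adverb,verb}; 2:murn {adjective,determiner}; 3:murn {adjective,determiner}; 4:klonialk {determiner}; 5:thoistaam {determiner}; 6:thoistaam {determiner}; 7:vratre {adjective}; 8:bree {adverb,verb}; 9:poigree {adverb}; 10:vratre {adjective}.
There are 16 candidate sequences in total.
The sequences that satisfy every rule: adverb adjective adjective determiner determiner determiner adjective adverb adverb adjective; adverb adjective adjective determiner determiner determiner adjective verb adverb adjective.
Count = 2.

2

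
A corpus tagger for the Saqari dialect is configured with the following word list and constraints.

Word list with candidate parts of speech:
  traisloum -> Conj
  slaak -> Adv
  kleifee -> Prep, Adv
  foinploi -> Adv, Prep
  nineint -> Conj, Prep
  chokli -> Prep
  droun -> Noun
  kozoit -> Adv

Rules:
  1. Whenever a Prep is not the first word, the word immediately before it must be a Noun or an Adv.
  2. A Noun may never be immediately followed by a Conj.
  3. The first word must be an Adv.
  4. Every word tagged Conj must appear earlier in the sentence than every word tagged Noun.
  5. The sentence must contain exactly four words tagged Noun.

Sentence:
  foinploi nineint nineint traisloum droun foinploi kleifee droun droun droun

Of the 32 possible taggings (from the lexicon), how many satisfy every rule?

6

Candidates per position — 1:foinploi {Adv,Prep}; 2:nineint {Conj,Prep}; 3:nineint {Conj,Prep}; 4:traisloum {Conj}; 5:droun {Noun}; 6:foinploi {Adv,Prep}; 7:kleifee {Prep,Adv}; 8:droun {Noun}; 9:droun {Noun}; 10:droun {Noun}.
There are 32 candidate sequences in total.
Checking each against the rules leaves 6 sequences.
Count = 6.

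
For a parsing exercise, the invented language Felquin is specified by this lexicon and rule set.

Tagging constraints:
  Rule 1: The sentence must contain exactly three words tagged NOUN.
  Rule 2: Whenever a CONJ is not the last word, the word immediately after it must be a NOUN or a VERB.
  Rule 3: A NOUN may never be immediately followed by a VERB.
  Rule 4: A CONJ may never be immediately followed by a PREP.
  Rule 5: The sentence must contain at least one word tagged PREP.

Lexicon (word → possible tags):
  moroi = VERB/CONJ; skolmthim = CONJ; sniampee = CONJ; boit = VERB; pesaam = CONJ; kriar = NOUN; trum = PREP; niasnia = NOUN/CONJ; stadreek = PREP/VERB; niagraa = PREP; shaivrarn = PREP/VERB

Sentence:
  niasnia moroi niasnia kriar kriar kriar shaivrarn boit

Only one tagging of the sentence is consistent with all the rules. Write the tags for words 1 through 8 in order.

Candidates per position — 1:niasnia {NOUN,CONJ}; 2:moroi {VERB,CONJ}; 3:niasnia {NOUN,CONJ}; 4:kriar {NOUN}; 5:kriar {NOUN}; 6:kriar {NOUN}; 7:shaivrarn {PREP,VERB}; 8:boit {VERB}.
Position 1: tagging it NOUN would leave rule 1 unsatisfiable, so it must be CONJ.
Position 2: tagging it CONJ would leave rule 2 unsatisfiable, so it must be VERB.
Position 3: tagging it NOUN would leave rule 1 unsatisfiable, so it must be CONJ.
Position 7: tagging it VERB would leave rule 3 unsatisfiable, so it must be PREP.
The only consistent sequence is: CONJ VERB CONJ NOUN NOUN NOUN PREP VERB.
Checking: rule 1 ✓; rule 2 ✓; rule 3 ✓; rule 4 ✓; rule 5 ✓.

CONJ VERB CONJ NOUN NOUN NOUN PREP VERB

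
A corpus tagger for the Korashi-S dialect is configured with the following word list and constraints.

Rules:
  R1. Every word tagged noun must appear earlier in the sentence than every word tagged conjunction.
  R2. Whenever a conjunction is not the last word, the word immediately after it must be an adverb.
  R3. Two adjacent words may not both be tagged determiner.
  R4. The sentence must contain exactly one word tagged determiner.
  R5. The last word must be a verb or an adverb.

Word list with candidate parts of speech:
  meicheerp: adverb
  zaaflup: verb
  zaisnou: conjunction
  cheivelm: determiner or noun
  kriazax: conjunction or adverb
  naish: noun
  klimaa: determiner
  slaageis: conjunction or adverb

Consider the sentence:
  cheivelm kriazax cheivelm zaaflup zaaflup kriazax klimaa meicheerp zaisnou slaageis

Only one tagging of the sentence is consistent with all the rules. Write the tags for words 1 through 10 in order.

Candidates per position — 1:cheivelm {determiner,noun}; 2:kriazax {conjunction,adverb}; 3:cheivelm {determiner,noun}; 4:zaaflup {verb}; 5:zaaflup {verb}; 6:kriazax {conjunction,adverb}; 7:klimaa {determiner}; 8:meicheerp {adverb}; 9:zaisnou {conjunction}; 10:slaageis {conjunction,adverb}.
If word 1 were determiner, no tagging could satisfy rule 4; so word 1 is noun.
If word 2 were conjunction, no tagging could satisfy rule 2; so word 2 is adverb.
If word 3 were determiner, no tagging could satisfy rule 4; so word 3 is noun.
If word 6 were conjunction, no tagging could satisfy rule 2; so word 6 is adverb.
If word 10 were conjunction, no tagging could satisfy rule 2; so word 10 is adverb.
The unique satisfying tagging is: noun adverb noun verb verb adverb determiner adverb conjunction adverb.
Checking: rule 1 satisfied; rule 2 satisfied; rule 3 satisfied; rule 4 satisfied; rule 5 satisfied.

noun adverb noun verb verb adverb determiner adverb conjunction adverb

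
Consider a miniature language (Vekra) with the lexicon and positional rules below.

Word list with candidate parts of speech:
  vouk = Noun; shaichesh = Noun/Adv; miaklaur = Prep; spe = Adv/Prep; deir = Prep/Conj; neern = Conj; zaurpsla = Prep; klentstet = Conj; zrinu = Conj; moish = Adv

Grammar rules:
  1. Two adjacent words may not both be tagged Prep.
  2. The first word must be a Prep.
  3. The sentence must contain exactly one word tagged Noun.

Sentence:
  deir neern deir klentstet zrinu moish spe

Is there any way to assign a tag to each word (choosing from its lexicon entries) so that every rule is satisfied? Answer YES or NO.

NO

Candidates per position — 1:deir {Prep,Conj}; 2:neern {Conj}; 3:deir {Prep,Conj}; 4:klentstet {Conj}; 5:zrinu {Conj}; 6:moish {Adv}; 7:spe {Adv,Prep}.
Rule 3 cannot be satisfied by any choice of tags from the lexicon.
So there is no consistent tagging.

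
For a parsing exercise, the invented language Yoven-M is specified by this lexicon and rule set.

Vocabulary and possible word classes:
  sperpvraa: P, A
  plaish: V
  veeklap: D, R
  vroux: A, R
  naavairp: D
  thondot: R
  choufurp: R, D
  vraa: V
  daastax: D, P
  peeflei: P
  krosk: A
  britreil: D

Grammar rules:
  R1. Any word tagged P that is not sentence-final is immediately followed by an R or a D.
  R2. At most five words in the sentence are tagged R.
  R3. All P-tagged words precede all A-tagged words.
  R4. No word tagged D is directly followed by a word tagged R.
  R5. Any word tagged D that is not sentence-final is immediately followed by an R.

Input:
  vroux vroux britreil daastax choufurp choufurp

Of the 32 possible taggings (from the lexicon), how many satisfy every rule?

Candidates per position — 1:vroux {A,R}; 2:vroux {A,R}; 3:britreil {D}; 4:daastax {D,P}; 5:choufurp {R,D}; 6:choufurp {R,D}.
There are 32 candidate sequences in total.
Rule 5 cannot be satisfied by any choice of tags from the lexicon.
So there is no consistent tagging.
Count = 0.

0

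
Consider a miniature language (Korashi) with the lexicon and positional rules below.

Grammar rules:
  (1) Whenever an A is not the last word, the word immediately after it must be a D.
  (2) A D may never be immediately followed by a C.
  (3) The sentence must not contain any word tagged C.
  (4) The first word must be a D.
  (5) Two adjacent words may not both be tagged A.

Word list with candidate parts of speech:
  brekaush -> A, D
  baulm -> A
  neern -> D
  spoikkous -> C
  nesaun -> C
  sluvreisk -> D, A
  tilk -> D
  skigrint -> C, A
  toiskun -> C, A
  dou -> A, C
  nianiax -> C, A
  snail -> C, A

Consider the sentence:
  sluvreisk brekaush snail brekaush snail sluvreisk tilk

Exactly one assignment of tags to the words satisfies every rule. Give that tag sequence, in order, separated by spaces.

Candidates per position — 1:sluvreisk {D,A}; 2:brekaush {A,D}; 3:snail {C,A}; 4:brekaush {A,D}; 5:snail {C,A}; 6:sluvreisk {D,A}; 7:tilk {D}.
At position 1, choosing A makes rule 4 impossible to satisfy; hence D.
At position 2, choosing A makes rule 1 impossible to satisfy; hence D.
At position 3, choosing C makes rule 2 impossible to satisfy; hence A.
At position 4, choosing A makes rule 1 impossible to satisfy; hence D.
At position 5, choosing C makes rule 2 impossible to satisfy; hence A.
At position 6, choosing A makes rule 1 impossible to satisfy; hence D.
That leaves exactly one tagging: D D A D A D D.
Check: rule 1 ✓; rule 2 ✓; rule 3 ✓; rule 4 ✓; rule 5 ✓.

D D A D A D D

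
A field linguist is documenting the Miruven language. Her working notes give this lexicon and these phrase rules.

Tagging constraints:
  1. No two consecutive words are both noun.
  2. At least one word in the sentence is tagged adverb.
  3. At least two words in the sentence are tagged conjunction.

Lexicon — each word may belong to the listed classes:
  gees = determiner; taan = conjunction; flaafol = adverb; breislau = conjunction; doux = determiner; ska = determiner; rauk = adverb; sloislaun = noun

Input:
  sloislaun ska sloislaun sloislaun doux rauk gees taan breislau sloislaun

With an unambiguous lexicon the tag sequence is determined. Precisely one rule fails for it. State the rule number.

1

Fixed tagging: noun determiner noun noun determiner adverb determiner conjunction conjunction noun.
Applying the rules: R1 fails, R2 ok, R3 ok.
Only rule 1 fails.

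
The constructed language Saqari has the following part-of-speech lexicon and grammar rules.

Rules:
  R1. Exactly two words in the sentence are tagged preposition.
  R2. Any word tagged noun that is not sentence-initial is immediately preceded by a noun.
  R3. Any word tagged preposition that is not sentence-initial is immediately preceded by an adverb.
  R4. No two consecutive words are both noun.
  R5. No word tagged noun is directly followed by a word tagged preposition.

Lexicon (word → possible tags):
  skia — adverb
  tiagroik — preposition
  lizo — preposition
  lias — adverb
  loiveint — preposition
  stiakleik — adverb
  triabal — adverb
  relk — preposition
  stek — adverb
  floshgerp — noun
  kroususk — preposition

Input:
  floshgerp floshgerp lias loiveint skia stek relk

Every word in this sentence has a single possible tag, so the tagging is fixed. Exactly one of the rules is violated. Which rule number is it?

Fixed tagging: noun noun adverb preposition adverb adverb preposition.
Applying the rules: R1 holds, R2 holds, R3 holds, R4 violated, R5 holds.
Only rule 4 fails.

4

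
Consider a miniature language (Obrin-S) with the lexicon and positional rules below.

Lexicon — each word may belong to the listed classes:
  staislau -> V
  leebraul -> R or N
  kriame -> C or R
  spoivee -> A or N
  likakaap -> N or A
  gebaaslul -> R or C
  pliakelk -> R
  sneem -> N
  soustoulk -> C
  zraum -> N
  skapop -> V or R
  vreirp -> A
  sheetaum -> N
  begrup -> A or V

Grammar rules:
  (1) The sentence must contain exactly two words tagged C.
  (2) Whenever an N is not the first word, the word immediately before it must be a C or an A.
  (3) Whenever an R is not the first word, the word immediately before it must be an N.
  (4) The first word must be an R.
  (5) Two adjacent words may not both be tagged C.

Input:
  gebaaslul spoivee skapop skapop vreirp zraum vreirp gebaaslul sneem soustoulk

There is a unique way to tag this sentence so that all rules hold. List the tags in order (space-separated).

Candidates per position — 1:gebaaslul {R,C}; 2:spoivee {A,N}; 3:skapop {V,R}; 4:skapop {V,R}; 5:vreirp {A}; 6:zraum {N}; 7:vreirp {A}; 8:gebaaslul {R,C}; 9:sneem {N}; 10:soustoulk {C}.
At position 1, choosing C makes rule 4 impossible to satisfy; hence R.
At position 2, choosing N makes rule 2 impossible to satisfy; hence A.
At position 3, choosing R makes rule 3 impossible to satisfy; hence V.
At position 4, choosing R makes rule 3 impossible to satisfy; hence V.
At position 8, choosing R makes rule 1 impossible to satisfy; hence C.
The only consistent sequence is: R A V V A N A C N C.
Verifying each rule — rule 1 holds; rule 2 holds; rule 3 holds; rule 4 holds; rule 5 holds.

R A V V A N A C N C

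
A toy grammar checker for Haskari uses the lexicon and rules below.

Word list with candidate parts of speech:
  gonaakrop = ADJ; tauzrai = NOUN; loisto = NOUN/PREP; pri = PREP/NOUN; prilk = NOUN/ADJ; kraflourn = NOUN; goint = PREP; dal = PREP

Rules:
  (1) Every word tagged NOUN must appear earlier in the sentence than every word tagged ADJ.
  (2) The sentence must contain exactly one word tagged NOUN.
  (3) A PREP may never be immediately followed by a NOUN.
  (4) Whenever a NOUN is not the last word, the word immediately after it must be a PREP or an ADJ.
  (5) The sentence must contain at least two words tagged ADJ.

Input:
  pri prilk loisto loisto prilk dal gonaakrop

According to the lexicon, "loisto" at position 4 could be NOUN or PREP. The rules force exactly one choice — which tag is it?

PREP

Candidates per position — 1:pri {PREP,NOUN}; 2:prilk {NOUN,ADJ}; 3:loisto {NOUN,PREP}; 4:loisto {NOUN,PREP}; 5:prilk {NOUN,ADJ}; 6:dal {PREP}; 7:gonaakrop {ADJ}.
Position 4: the remaining choice is settled jointly with positions 1, 2, 3, 5 — only PREP at position 4 is part of a tagging that satisfies every rule.
The unique satisfying tagging is: NOUN ADJ PREP PREP ADJ PREP ADJ.
Check: rule 1 ok; rule 2 ok; rule 3 ok; rule 4 ok; rule 5 ok.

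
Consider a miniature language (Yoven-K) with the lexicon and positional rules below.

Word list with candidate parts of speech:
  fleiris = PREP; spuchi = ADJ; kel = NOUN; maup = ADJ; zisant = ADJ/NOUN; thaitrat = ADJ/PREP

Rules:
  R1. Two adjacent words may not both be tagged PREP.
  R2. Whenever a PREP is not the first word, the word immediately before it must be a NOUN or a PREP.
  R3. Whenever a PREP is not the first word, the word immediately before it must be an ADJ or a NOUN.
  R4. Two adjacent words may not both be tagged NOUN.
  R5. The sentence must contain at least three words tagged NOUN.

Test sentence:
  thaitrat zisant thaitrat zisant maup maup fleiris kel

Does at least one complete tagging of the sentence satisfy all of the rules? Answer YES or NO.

NO

Candidates per position — 1:thaitrat {ADJ,PREP}; 2:zisant {ADJ,NOUN}; 3:thaitrat {ADJ,PREP}; 4:zisant {ADJ,NOUN}; 5:maup {ADJ}; 6:maup {ADJ}; 7:fleiris {PREP}; 8:kel {NOUN}.
Rule 2 cannot be satisfied by any choice of tags from the lexicon.
So there is no consistent tagging.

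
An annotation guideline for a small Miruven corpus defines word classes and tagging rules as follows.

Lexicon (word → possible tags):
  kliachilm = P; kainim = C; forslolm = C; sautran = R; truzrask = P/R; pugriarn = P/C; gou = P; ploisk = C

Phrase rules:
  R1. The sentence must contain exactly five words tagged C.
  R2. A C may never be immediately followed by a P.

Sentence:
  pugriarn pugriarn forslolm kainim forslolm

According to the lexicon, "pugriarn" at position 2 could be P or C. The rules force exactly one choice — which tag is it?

Candidates per position — 1:pugriarn {P,C}; 2:pugriarn {P,C}; 3:forslolm {C}; 4:kainim {C}; 5:forslolm {C}.
Position 1: tagging it P would leave rule 1 unsatisfiable, so it must be C.
Position 2: tagging it P would leave rule 1 unsatisfiable, so it must be C.
So the tagging must be: C C C C C.
Checking: rule 1 ✓; rule 2 ✓.

C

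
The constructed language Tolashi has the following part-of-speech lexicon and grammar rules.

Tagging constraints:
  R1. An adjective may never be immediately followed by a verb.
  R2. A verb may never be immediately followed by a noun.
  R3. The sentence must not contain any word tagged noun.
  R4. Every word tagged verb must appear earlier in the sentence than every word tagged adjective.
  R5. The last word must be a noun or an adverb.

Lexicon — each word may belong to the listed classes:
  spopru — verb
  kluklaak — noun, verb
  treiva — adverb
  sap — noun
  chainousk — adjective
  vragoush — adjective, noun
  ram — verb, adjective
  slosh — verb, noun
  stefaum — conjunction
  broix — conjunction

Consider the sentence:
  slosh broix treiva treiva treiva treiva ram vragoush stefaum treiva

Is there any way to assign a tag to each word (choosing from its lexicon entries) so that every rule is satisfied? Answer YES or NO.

YES

Candidates per position — 1:slosh {verb,noun}; 2:broix {conjunction}; 3:treiva {adverb}; 4:treiva {adverb}; 5:treiva {adverb}; 6:treiva {adverb}; 7:ram {verb,adjective}; 8:vragoush {adjective,noun}; 9:stefaum {conjunction}; 10:treiva {adverb}.
One satisfying assignment: verb conjunction adverb adverb adverb adverb adjective adjective conjunction adverb.
Checking: rule 1 ok; rule 2 ok; rule 3 ok; rule 4 ok; rule 5 ok.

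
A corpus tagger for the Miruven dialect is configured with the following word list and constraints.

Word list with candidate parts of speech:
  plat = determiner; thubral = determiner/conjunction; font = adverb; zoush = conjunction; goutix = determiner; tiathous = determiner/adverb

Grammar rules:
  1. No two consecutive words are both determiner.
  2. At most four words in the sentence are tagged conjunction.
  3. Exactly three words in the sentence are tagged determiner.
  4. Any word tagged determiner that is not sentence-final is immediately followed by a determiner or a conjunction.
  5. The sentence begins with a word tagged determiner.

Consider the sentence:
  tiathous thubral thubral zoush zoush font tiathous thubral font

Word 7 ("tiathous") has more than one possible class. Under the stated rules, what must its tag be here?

Candidates per position — 1:tiathous {determiner,adverb}; 2:thubral {determiner,conjunction}; 3:thubral {determiner,conjunction}; 4:zoush {conjunction}; 5:zoush {conjunction}; 6:font {adverb}; 7:tiathous {determiner,adverb}; 8:thubral {determiner,conjunction}; 9:font {adverb}.
Word 1 cannot be adverb — rule 5 would then fail for every completion. It is determiner.
Word 2 cannot be determiner — rule 1 would then fail for every completion. It is conjunction.
Word 8 cannot be determiner — rule 4 would then fail for every completion. It is conjunction.
Word 3 cannot be conjunction — rule 2 would then fail for every completion. It is determiner.
Word 7 cannot be adverb — rule 3 would then fail for every completion. It is determiner.
The unique satisfying tagging is: determiner conjunction determiner conjunction conjunction adverb determiner conjunction adverb.
Checking: rule 1 ok; rule 2 ok; rule 3 ok; rule 4 ok; rule 5 ok.

determiner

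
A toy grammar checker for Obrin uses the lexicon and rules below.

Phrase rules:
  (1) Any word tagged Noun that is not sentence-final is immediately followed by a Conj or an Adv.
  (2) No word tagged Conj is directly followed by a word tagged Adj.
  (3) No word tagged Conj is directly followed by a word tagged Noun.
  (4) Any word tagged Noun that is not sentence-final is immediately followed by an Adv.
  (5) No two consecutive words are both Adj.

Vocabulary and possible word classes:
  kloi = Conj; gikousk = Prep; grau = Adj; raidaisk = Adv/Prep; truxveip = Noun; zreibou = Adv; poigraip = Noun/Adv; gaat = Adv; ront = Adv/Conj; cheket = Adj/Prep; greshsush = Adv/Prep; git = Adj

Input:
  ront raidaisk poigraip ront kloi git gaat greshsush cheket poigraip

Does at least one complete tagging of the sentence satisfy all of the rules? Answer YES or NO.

Candidates per position — 1:ront {Adv,Conj}; 2:raidaisk {Adv,Prep}; 3:poigraip {Noun,Adv}; 4:ront {Adv,Conj}; 5:kloi {Conj}; 6:git {Adj}; 7:gaat {Adv}; 8:greshsush {Adv,Prep}; 9:cheket {Adj,Prep}; 10:poigraip {Noun,Adv}.
Rule 2 cannot be satisfied by any choice of tags from the lexicon.
So there is no consistent tagging.

NO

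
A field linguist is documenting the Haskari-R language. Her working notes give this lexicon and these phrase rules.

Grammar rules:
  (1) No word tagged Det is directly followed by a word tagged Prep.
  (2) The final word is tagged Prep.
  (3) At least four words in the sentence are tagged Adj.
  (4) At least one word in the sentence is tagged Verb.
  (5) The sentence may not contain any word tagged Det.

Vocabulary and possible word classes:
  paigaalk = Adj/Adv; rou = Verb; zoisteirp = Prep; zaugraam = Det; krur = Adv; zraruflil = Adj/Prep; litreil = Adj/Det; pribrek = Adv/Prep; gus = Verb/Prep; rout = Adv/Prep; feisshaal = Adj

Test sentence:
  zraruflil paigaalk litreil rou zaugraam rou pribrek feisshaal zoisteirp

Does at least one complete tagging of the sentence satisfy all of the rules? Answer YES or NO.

Candidates per position — 1:zraruflil {Adj,Prep}; 2:paigaalk {Adj,Adv}; 3:litreil {Adj,Det}; 4:rou {Verb}; 5:zaugraam {Det}; 6:rou {Verb}; 7:pribrek {Adv,Prep}; 8:feisshaal {Adj}; 9:zoisteirp {Prep}.
Rule 5 cannot be satisfied by any choice of tags from the lexicon.
So there is no consistent tagging.

NO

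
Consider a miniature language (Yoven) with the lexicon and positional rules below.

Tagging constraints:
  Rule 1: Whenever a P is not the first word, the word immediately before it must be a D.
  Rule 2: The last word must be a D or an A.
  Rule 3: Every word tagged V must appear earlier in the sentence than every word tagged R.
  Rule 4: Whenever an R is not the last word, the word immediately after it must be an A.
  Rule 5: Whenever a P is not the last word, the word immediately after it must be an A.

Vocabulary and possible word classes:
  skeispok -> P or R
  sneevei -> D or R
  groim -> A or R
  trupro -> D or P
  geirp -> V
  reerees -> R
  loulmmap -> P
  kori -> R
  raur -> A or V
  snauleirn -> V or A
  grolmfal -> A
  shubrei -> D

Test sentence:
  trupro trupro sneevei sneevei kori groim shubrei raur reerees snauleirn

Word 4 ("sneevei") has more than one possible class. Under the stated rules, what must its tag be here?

Candidates per position — 1:trupro {D,P}; 2:trupro {D,P}; 3:sneevei {D,R}; 4:sneevei {D,R}; 5:kori {R}; 6:groim {A,R}; 7:shubrei {D}; 8:raur {A,V}; 9:reerees {R}; 10:snauleirn {V,A}.
At position 1, choosing P makes rule 5 impossible to satisfy; hence D.
At position 2, choosing P makes rule 5 impossible to satisfy; hence D.
At position 3, choosing R makes rule 4 impossible to satisfy; hence D.
At position 4, choosing R makes rule 4 impossible to satisfy; hence D.
At position 6, choosing R makes rule 4 impossible to satisfy; hence A.
At position 8, choosing V makes rule 3 impossible to satisfy; hence A.
At position 10, choosing V makes rule 2 impossible to satisfy; hence A.
That leaves exactly one tagging: D D D D R A D A R A.
Verifying each rule — rule 1 holds; rule 2 holds; rule 3 holds; rule 4 holds; rule 5 holds.

D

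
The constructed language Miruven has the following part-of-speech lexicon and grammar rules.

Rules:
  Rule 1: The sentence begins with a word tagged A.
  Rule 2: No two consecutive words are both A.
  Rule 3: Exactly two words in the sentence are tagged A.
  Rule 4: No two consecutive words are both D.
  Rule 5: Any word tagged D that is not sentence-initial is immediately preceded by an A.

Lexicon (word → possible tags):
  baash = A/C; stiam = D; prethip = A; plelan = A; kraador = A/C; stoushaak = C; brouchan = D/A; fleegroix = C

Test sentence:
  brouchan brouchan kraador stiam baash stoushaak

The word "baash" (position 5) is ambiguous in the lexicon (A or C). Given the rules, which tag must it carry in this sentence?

Candidates per position — 1:brouchan {D,A}; 2:brouchan {D,A}; 3:kraador {A,C}; 4:stiam {D}; 5:baash {A,C}; 6:stoushaak {C}.
Position 1: D is ruled out by rule 1; that leaves A.
Position 2: A is ruled out by rule 2; that leaves D.
Position 3: C is ruled out by rule 5; that leaves A.
Position 5: A is ruled out by rule 3; that leaves C.
The unique satisfying tagging is: A D A D C C.
Rule-by-rule: rule 1 ✓; rule 2 ✓; rule 3 ✓; rule 4 ✓; rule 5 ✓.

C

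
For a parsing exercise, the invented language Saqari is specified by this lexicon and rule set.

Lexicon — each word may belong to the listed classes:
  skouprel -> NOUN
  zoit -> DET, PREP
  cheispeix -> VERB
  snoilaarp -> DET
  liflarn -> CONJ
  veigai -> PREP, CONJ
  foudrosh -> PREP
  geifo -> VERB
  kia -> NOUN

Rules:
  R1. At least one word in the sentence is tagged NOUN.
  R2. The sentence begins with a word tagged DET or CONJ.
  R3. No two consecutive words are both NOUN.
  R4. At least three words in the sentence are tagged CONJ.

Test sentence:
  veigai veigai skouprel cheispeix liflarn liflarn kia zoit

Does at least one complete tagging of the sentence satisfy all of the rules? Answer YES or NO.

Candidates per position — 1:veigai {PREP,CONJ}; 2:veigai {PREP,CONJ}; 3:skouprel {NOUN}; 4:cheispeix {VERB}; 5:liflarn {CONJ}; 6:liflarn {CONJ}; 7:kia {NOUN}; 8:zoit {DET,PREP}.
One satisfying assignment: CONJ CONJ NOUN VERB CONJ CONJ NOUN PREP.
Check: rule 1 ok; rule 2 ok; rule 3 ok; rule 4 ok.

YES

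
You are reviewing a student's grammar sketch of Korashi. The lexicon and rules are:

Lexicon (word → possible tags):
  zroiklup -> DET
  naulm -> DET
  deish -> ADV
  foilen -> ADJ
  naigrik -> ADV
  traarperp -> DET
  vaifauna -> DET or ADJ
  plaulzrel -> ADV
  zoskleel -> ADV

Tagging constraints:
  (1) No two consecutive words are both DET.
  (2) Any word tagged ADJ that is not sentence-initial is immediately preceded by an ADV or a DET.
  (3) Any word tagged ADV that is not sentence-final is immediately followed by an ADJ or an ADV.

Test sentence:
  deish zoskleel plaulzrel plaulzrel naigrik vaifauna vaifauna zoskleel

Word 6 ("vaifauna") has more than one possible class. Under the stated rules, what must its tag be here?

ADJ

Candidates per position — 1:deish {ADV}; 2:zoskleel {ADV}; 3:plaulzrel {ADV}; 4:plaulzrel {ADV}; 5:naigrik {ADV}; 6:vaifauna {DET,ADJ}; 7:vaifauna {DET,ADJ}; 8:zoskleel {ADV}.
Word 6 cannot be DET — rule 3 would then fail for every completion. It is ADJ.
Word 7 cannot be ADJ — rule 2 would then fail for every completion. It is DET.
The unique satisfying tagging is: ADV ADV ADV ADV ADV ADJ DET ADV.
Rule-by-rule: rule 1 ok; rule 2 ok; rule 3 ok.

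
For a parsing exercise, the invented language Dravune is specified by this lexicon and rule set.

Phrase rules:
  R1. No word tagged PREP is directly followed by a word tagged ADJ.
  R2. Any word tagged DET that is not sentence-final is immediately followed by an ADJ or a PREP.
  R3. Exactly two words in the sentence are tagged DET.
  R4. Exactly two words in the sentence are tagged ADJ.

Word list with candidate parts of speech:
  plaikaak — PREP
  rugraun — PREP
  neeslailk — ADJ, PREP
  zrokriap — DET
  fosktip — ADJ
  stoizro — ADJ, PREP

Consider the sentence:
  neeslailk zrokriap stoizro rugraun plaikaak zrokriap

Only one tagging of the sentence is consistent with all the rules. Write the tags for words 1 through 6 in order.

Candidates per position — 1:neeslailk {ADJ,PREP}; 2:zrokriap {DET}; 3:stoizro {ADJ,PREP}; 4:rugraun {PREP}; 5:plaikaak {PREP}; 6:zrokriap {DET}.
Position 1: tagging it PREP would leave rule 4 unsatisfiable, so it must be ADJ.
Position 3: tagging it PREP would leave rule 4 unsatisfiable, so it must be ADJ.
So the tagging must be: ADJ DET ADJ PREP PREP DET.
Rule-by-rule: rule 1 holds; rule 2 holds; rule 3 holds; rule 4 holds.

ADJ DET ADJ PREP PREP DET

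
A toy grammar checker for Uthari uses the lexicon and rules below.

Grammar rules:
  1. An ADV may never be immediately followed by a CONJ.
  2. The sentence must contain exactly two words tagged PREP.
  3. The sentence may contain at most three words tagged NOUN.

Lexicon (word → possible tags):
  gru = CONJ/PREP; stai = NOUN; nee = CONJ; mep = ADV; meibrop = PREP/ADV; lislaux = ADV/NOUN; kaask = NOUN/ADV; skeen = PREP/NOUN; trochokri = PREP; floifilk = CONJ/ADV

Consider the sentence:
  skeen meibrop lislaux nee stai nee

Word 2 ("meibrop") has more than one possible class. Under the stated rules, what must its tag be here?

Candidates per position — 1:skeen {PREP,NOUN}; 2:meibrop {PREP,ADV}; 3:lislaux {ADV,NOUN}; 4:nee {CONJ}; 5:stai {NOUN}; 6:nee {CONJ}.
Word 1 cannot be NOUN — rule 2 would then fail for every completion. It is PREP.
Word 2 cannot be ADV — rule 2 would then fail for every completion. It is PREP.
Word 3 cannot be ADV — rule 1 would then fail for every completion. It is NOUN.
That leaves exactly one tagging: PREP PREP NOUN CONJ NOUN CONJ.
Check: rule 1 ok; rule 2 ok; rule 3 ok.

PREP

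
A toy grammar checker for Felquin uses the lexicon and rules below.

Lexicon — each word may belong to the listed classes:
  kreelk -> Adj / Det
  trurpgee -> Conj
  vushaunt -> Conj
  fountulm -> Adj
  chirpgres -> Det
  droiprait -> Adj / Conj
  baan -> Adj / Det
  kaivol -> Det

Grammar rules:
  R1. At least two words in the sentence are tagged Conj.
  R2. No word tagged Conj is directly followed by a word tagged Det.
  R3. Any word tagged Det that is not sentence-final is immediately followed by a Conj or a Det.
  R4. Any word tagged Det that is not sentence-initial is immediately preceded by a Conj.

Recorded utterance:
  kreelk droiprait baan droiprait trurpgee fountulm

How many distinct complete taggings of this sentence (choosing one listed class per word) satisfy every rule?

5

Candidates per position — 1:kreelk {Adj,Det}; 2:droiprait {Adj,Conj}; 3:baan {Adj,Det}; 4:droiprait {Adj,Conj}; 5:trurpgee {Conj}; 6:fountulm {Adj}.
There are 16 candidate sequences in total.
The sequences that satisfy every rule: Adj Adj Adj Conj Conj Adj; Adj Conj Adj Adj Conj Adj; Adj Conj Adj Conj Conj Adj; Det Conj Adj Adj Conj Adj; Det Conj Adj Conj Conj Adj.
Count = 5.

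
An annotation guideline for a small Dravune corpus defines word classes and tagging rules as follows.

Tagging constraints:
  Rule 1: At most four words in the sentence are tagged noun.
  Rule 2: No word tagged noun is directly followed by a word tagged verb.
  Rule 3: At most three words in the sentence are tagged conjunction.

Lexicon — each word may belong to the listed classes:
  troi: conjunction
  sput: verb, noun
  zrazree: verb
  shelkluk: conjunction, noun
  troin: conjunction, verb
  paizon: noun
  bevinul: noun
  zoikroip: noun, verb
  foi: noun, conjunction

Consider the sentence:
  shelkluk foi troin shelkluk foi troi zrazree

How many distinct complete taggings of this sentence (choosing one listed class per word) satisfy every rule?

9

Candidates per position — 1:shelkluk {conjunction,noun}; 2:foi {noun,conjunction}; 3:troin {conjunction,verb}; 4:shelkluk {conjunction,noun}; 5:foi {noun,conjunction}; 6:troi {conjunction}; 7:zrazree {verb}.
There are 32 candidate sequences in total.
Checking each against the rules leaves 9 sequences.
Count = 9.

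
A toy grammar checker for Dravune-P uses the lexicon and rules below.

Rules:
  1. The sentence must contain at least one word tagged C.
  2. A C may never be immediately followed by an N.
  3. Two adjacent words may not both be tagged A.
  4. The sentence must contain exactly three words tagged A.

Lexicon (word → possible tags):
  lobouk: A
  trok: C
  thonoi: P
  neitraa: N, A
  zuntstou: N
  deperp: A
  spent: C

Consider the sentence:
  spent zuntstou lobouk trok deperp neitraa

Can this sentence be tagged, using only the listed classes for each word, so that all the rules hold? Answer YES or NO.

Candidates per position — 1:spent {C}; 2:zuntstou {N}; 3:lobouk {A}; 4:trok {C}; 5:deperp {A}; 6:neitraa {N,A}.
Rule 2 cannot be satisfied by any choice of tags from the lexicon.
So there is no consistent tagging.

NO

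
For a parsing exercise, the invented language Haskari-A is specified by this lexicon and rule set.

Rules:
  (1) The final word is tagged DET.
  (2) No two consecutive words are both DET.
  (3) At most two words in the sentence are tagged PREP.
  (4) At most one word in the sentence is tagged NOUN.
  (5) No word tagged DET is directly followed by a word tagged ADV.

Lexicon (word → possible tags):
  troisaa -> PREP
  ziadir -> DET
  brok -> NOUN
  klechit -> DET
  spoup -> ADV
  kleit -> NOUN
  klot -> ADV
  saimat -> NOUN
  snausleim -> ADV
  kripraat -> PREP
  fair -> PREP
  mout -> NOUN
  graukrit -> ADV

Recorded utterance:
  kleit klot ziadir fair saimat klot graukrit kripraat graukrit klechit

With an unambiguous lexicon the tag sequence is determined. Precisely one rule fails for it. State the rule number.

4

Fixed tagging: NOUN ADV DET PREP NOUN ADV ADV PREP ADV DET.
Rule check: R1 ok, R2 ok, R3 ok, R4 fails, R5 ok.
Only rule 4 fails.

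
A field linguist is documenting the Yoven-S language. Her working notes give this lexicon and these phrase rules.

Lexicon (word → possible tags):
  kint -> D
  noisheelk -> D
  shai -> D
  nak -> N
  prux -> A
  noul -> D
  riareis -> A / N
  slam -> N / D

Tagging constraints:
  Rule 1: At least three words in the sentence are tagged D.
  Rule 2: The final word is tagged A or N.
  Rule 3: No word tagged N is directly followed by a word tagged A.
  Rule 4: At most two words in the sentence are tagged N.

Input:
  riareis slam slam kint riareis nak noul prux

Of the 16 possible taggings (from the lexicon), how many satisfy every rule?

Candidates per position — 1:riareis {A,N}; 2:slam {N,D}; 3:slam {N,D}; 4:kint {D}; 5:riareis {A,N}; 6:nak {N}; 7:noul {D}; 8:prux {A}.
There are 16 candidate sequences in total.
The sequences that satisfy every rule: A N D D A N D A; A D N D A N D A; A D D D A N D A; A D D D N N D A; N D D D A N D A.
Count = 5.

5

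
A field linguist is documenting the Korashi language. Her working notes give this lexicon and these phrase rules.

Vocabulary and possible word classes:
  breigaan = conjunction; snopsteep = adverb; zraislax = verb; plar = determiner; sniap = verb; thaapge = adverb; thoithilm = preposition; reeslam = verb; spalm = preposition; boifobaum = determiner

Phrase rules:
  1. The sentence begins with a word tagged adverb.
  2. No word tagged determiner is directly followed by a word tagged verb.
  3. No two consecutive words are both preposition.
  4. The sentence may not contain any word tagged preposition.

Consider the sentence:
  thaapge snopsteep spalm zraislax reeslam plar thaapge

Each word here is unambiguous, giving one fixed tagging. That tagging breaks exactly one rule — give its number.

Fixed tagging: adverb adverb preposition verb verb determiner adverb.
Applying the rules: R1 ok, R2 ok, R3 ok, R4 fails.
Only rule 4 fails.

4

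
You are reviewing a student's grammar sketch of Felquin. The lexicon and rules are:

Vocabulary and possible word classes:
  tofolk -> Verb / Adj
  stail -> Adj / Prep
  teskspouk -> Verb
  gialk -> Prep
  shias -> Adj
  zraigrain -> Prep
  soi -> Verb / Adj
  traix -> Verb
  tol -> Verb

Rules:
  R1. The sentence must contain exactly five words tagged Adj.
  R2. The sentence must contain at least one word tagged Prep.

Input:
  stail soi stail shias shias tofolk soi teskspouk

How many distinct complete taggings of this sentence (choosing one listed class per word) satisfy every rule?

Candidates per position — 1:stail {Adj,Prep}; 2:soi {Verb,Adj}; 3:stail {Adj,Prep}; 4:shias {Adj}; 5:shias {Adj}; 6:tofolk {Verb,Adj}; 7:soi {Verb,Adj}; 8:teskspouk {Verb}.
There are 32 candidate sequences in total.
Checking each against the rules leaves 7 sequences.
Count = 7.

7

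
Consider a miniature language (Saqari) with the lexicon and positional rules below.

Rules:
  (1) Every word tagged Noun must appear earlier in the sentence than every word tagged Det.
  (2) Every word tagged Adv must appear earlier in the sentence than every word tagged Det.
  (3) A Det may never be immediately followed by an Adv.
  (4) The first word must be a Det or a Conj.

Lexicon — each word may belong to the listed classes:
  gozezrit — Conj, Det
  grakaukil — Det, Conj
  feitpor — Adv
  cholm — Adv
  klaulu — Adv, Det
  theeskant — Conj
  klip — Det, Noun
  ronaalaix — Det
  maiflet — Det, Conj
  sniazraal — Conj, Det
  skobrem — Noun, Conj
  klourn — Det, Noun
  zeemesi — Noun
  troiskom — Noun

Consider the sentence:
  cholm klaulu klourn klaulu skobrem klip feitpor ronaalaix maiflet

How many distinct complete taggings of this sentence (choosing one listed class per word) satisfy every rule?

Candidates per position — 1:cholm {Adv}; 2:klaulu {Adv,Det}; 3:klourn {Det,Noun}; 4:klaulu {Adv,Det}; 5:skobrem {Noun,Conj}; 6:klip {Det,Noun}; 7:feitpor {Adv}; 8:ronaalaix {Det}; 9:maiflet {Det,Conj}.
There are 64 candidate sequences in total.
Rule 4 cannot be satisfied by any choice of tags from the lexicon.
So there is no consistent tagging.
Count = 0.

0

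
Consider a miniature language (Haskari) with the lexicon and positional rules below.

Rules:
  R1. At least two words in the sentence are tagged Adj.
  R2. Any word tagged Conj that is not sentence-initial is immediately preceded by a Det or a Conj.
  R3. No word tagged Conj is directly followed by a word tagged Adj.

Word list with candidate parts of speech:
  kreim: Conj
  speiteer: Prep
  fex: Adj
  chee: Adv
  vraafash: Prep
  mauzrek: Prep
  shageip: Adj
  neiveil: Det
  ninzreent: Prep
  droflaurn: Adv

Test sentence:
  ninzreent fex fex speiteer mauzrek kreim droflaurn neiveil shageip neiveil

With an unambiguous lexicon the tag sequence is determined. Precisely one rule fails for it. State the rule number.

2

Fixed tagging: Prep Adj Adj Prep Prep Conj Adv Det Adj Det.
Rule check: R1 ok, R2 fails, R3 ok.
Only rule 2 fails.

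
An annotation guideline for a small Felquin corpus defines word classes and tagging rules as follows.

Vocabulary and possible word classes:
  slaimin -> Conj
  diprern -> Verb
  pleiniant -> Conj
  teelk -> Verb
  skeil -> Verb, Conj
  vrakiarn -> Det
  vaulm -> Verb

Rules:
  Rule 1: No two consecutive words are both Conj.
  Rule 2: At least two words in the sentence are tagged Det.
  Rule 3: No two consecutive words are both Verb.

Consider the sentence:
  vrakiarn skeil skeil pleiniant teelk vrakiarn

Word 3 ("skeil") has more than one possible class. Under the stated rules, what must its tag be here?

Candidates per position — 1:vrakiarn {Det}; 2:skeil {Verb,Conj}; 3:skeil {Verb,Conj}; 4:pleiniant {Conj}; 5:teelk {Verb}; 6:vrakiarn {Det}.
If word 3 were Conj, no tagging could satisfy rule 1; so word 3 is Verb.
If word 2 were Verb, no tagging could satisfy rule 3; so word 2 is Conj.
The unique satisfying tagging is: Det Conj Verb Conj Verb Det.
Verifying each rule — rule 1 holds; rule 2 holds; rule 3 holds.

Verb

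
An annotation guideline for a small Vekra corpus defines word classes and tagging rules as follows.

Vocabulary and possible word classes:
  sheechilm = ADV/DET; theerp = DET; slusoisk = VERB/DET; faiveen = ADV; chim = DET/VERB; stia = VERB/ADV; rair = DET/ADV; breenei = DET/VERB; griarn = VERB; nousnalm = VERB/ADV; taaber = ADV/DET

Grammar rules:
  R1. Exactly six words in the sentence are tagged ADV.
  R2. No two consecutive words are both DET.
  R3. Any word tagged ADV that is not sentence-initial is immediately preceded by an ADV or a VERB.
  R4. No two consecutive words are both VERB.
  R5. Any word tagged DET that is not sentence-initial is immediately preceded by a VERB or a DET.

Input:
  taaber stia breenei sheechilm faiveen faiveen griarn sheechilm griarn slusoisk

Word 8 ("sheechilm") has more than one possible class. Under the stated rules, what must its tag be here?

Candidates per position — 1:taaber {ADV,DET}; 2:stia {VERB,ADV}; 3:breenei {DET,VERB}; 4:sheechilm {ADV,DET}; 5:faiveen {ADV}; 6:faiveen {ADV}; 7:griarn {VERB}; 8:sheechilm {ADV,DET}; 9:griarn {VERB}; 10:slusoisk {VERB,DET}.
Position 1: tagging it DET would leave rule 1 unsatisfiable, so it must be ADV.
Position 2: tagging it VERB would leave rule 1 unsatisfiable, so it must be ADV.
Position 3: tagging it DET would leave rule 3 unsatisfiable, so it must be VERB.
Position 4: tagging it DET would leave rule 1 unsatisfiable, so it must be ADV.
Position 8: tagging it DET would leave rule 1 unsatisfiable, so it must be ADV.
Position 10: tagging it VERB would leave rule 4 unsatisfiable, so it must be DET.
So the tagging must be: ADV ADV VERB ADV ADV ADV VERB ADV VERB DET.
Rule-by-rule: rule 1 ok; rule 2 ok; rule 3 ok; rule 4 ok; rule 5 ok.

ADV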